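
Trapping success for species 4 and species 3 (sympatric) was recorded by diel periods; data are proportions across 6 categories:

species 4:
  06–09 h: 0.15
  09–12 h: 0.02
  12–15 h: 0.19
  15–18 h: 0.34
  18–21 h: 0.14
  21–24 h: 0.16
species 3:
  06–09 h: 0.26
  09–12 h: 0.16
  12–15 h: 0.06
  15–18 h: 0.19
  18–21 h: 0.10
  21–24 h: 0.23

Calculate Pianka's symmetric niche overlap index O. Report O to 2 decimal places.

0.81

Σ p₁ᵢp₂ᵢ = 0.0390 + 0.0032 + 0.0114 + 0.0646 + 0.0140 + 0.0368 = 0.1690
Σp_1ᵢ² = 0.15² + 0.02² + 0.19² + 0.34² + 0.14² + 0.16² = 0.0225 + 0.0004 + 0.0361 + 0.1156 + 0.0196 + 0.0256 = 0.2198
Σp_2ᵢ² = 0.26² + 0.16² + 0.06² + 0.19² + 0.10² + 0.23² = 0.0676 + 0.0256 + 0.0036 + 0.0361 + 0.0100 + 0.0529 = 0.1958
O = 0.1690 / √(0.2198 × 0.1958) = 0.1690 / 0.20745 = 0.8147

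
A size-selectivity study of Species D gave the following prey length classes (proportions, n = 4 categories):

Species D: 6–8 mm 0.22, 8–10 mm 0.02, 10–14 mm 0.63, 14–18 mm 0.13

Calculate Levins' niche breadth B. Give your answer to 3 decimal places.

2.162

Σpᵢ² = 0.22² + 0.02² + 0.63² + 0.13² = 0.0484 + 0.0004 + 0.3969 + 0.0169 = 0.4626
B = 1 / 0.4626 = 2.16169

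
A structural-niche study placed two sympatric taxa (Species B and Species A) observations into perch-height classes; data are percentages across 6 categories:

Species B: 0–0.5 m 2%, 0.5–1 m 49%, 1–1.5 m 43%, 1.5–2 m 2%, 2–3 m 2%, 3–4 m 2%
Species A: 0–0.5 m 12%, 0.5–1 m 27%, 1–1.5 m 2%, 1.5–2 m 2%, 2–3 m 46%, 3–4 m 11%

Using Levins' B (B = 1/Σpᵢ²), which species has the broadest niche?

Convert percentages to proportions (divide by 100).
Σp_Bᵢ² = 0.02² + 0.49² + 0.43² + 0.02² + 0.02² + 0.02² = 0.0004 + 0.2401 + 0.1849 + 0.0004 + 0.0004 + 0.0004 = 0.4266
B_B = 1 / 0.4266 = 2.3441
Σp_Aᵢ² = 0.12² + 0.27² + 0.02² + 0.02² + 0.46² + 0.11² = 0.0144 + 0.0729 + 0.0004 + 0.0004 + 0.2116 + 0.0121 = 0.3118
B_A = 1 / 0.3118 = 3.2072
Highest B → broadest niche (most generalist): Species A (B = 3.21).

Species A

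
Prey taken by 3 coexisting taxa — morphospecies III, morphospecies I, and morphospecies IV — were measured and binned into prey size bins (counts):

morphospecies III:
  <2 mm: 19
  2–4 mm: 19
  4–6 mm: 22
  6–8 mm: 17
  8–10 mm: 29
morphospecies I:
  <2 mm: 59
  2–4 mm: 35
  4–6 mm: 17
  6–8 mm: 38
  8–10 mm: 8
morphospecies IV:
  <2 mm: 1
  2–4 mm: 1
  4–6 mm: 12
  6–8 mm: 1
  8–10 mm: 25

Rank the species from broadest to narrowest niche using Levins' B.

Proportions for morphospecies III (n=106): 19/106=0.1792, 19/106=0.1792, 22/106=0.2075, 17/106=0.1604, 29/106=0.2736
Proportions for morphospecies I (n=157): 59/157=0.3758, 35/157=0.2229, 17/157=0.1083, 38/157=0.2420, 8/157=0.0510
Proportions for morphospecies IV (n=40): 1/40=0.0250, 1/40=0.0250, 12/40=0.3000, 1/40=0.0250, 25/40=0.6250
Σp_IIIᵢ² = 0.1792² + 0.1792² + 0.2075² + 0.1604² + 0.2736² = 0.032113 + 0.032113 + 0.043056 + 0.025728 + 0.074857 = 0.207867
B_III = 1 / 0.207867 = 4.8108
Σp_Iᵢ² = 0.3758² + 0.2229² + 0.1083² + 0.2420² + 0.0510² = 0.141226 + 0.049684 + 0.011729 + 0.058564 + 0.002601 = 0.263804
B_I = 1 / 0.263804 = 3.7907
Σp_IVᵢ² = 0.0250² + 0.0250² + 0.3000² + 0.0250² + 0.6250² = 0.000625 + 0.000625 + 0.090000 + 0.000625 + 0.390625 = 0.482500
B_IV = 1 / 0.482500 = 2.0725
Ranking by B (broadest → narrowest): morphospecies III (4.81) > morphospecies I (3.79) > morphospecies IV (2.07)

morphospecies III > morphospecies I > morphospecies IV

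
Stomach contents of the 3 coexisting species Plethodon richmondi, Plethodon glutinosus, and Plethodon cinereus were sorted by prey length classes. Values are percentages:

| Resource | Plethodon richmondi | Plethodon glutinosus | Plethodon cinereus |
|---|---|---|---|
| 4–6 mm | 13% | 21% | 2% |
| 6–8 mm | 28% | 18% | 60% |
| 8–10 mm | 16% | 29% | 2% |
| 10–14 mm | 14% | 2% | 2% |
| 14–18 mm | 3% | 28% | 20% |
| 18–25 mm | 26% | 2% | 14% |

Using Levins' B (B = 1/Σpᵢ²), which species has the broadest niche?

Convert percentages to proportions (divide by 100).
Σp_richᵢ² = 0.13² + 0.28² + 0.16² + 0.14² + 0.03² + 0.26² = 0.0169 + 0.0784 + 0.0256 + 0.0196 + 0.0009 + 0.0676 = 0.2090
B_rich = 1 / 0.2090 = 4.7847
Σp_glutᵢ² = 0.21² + 0.18² + 0.29² + 0.02² + 0.28² + 0.02² = 0.0441 + 0.0324 + 0.0841 + 0.0004 + 0.0784 + 0.0004 = 0.2398
B_glut = 1 / 0.2398 = 4.1701
Σp_cineᵢ² = 0.02² + 0.60² + 0.02² + 0.02² + 0.20² + 0.14² = 0.0004 + 0.3600 + 0.0004 + 0.0004 + 0.0400 + 0.0196 = 0.4208
B_cine = 1 / 0.4208 = 2.3764
Highest B → broadest niche (most generalist): Plethodon richmondi (B = 4.78).

Plethodon richmondi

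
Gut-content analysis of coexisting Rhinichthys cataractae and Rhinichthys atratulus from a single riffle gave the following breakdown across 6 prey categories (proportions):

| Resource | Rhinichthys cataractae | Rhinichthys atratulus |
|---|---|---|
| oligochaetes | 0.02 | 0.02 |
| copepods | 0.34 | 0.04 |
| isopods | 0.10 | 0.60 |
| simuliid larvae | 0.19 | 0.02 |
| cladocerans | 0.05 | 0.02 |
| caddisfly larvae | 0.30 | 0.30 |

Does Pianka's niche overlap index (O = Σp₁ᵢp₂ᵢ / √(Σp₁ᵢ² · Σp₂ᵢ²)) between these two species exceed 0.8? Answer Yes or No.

Σ p₁ᵢp₂ᵢ = 0.0004 + 0.0136 + 0.0600 + 0.0038 + 0.0010 + 0.0900 = 0.1688
Σp_1ᵢ² = 0.02² + 0.34² + 0.10² + 0.19² + 0.05² + 0.30² = 0.0004 + 0.1156 + 0.0100 + 0.0361 + 0.0025 + 0.0900 = 0.2546
Σp_2ᵢ² = 0.02² + 0.04² + 0.60² + 0.02² + 0.02² + 0.30² = 0.0004 + 0.0016 + 0.3600 + 0.0004 + 0.0004 + 0.0900 = 0.4528
O = 0.1688 / √(0.2546 × 0.4528) = 0.1688 / 0.33953 = 0.4972
O = 0.4972 < 0.8 → No.

No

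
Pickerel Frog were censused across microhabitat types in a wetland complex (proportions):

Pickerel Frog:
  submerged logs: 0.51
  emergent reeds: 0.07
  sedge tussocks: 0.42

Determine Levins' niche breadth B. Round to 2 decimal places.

2.27

Σpᵢ² = 0.51² + 0.07² + 0.42² = 0.2601 + 0.0049 + 0.1764 = 0.4414
B = 1 / 0.4414 = 2.2655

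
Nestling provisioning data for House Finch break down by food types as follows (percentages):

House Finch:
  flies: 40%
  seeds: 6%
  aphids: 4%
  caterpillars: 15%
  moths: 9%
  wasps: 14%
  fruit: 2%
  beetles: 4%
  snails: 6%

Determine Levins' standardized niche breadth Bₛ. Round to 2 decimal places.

Convert percentages to proportions (divide by 100).
Σpᵢ² = 0.40² + 0.06² + 0.04² + 0.15² + 0.09² + 0.14² + 0.02² + 0.04² + 0.06² = 0.1600 + 0.0036 + 0.0016 + 0.0225 + 0.0081 + 0.0196 + 0.0004 + 0.0016 + 0.0036 = 0.2210
B = 1 / 0.2210 = 4.5249
Bₛ = (B − 1)/(n − 1) = (4.5249 − 1)/(9 − 1) = 3.5249/8 = 0.4406

0.44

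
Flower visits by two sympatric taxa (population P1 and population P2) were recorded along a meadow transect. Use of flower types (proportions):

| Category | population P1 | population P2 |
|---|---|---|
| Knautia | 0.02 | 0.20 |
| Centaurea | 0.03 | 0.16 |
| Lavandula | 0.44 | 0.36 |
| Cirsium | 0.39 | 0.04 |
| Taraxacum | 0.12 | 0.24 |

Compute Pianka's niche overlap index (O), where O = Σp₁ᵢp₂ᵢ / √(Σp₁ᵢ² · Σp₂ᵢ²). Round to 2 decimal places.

0.70

Σ p₁ᵢp₂ᵢ = 0.0040 + 0.0048 + 0.1584 + 0.0156 + 0.0288 = 0.2116
Σp_1ᵢ² = 0.02² + 0.03² + 0.44² + 0.39² + 0.12² = 0.0004 + 0.0009 + 0.1936 + 0.1521 + 0.0144 = 0.3614
Σp_2ᵢ² = 0.20² + 0.16² + 0.36² + 0.04² + 0.24² = 0.0400 + 0.0256 + 0.1296 + 0.0016 + 0.0576 = 0.2544
O = 0.2116 / √(0.3614 × 0.2544) = 0.2116 / 0.30322 = 0.6978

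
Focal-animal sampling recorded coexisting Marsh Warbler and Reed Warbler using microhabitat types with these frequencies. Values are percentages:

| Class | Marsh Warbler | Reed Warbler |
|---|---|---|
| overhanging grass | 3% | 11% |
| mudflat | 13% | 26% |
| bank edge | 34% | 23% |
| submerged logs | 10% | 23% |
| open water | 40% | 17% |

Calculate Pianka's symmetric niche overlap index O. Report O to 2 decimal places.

0.81

Convert percentages to proportions (divide by 100).
Σ p₁ᵢp₂ᵢ = 0.0033 + 0.0338 + 0.0782 + 0.0230 + 0.0680 = 0.2063
Σp_1ᵢ² = 0.03² + 0.13² + 0.34² + 0.10² + 0.40² = 0.0009 + 0.0169 + 0.1156 + 0.0100 + 0.1600 = 0.3034
Σp_2ᵢ² = 0.11² + 0.26² + 0.23² + 0.23² + 0.17² = 0.0121 + 0.0676 + 0.0529 + 0.0529 + 0.0289 = 0.2144
O = 0.2063 / √(0.3034 × 0.2144) = 0.2063 / 0.25505 = 0.8089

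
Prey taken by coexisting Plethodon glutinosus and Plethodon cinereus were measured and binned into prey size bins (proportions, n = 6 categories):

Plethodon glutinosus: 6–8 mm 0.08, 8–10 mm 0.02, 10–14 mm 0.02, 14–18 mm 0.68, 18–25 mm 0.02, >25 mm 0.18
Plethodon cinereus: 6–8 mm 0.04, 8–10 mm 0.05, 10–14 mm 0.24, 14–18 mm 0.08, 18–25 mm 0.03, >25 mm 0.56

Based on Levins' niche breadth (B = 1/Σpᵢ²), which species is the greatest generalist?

Σp_glutᵢ² = 0.08² + 0.02² + 0.02² + 0.68² + 0.02² + 0.18² = 0.0064 + 0.0004 + 0.0004 + 0.4624 + 0.0004 + 0.0324 = 0.5024
B_glut = 1 / 0.5024 = 1.9904
Σp_cineᵢ² = 0.04² + 0.05² + 0.24² + 0.08² + 0.03² + 0.56² = 0.0016 + 0.0025 + 0.0576 + 0.0064 + 0.0009 + 0.3136 = 0.3826
B_cine = 1 / 0.3826 = 2.6137
Highest B → broadest niche (most generalist): Plethodon cinereus (B = 2.61).

Plethodon cinereus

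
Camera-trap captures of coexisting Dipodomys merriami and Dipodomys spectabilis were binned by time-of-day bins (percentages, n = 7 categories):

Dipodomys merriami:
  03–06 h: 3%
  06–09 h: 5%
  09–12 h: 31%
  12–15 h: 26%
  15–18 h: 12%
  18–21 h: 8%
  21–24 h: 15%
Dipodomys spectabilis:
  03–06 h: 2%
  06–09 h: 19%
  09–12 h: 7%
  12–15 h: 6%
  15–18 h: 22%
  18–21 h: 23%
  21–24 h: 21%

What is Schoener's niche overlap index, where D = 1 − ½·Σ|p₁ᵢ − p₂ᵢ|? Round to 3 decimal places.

Convert percentages to proportions (divide by 100).
Σ|p₁ᵢ − p₂ᵢ| = 0.01 + 0.14 + 0.24 + 0.20 + 0.10 + 0.15 + 0.06 = 0.90
D = 1 − ½ × 0.90 = 1 − 0.450 = 0.55000

0.550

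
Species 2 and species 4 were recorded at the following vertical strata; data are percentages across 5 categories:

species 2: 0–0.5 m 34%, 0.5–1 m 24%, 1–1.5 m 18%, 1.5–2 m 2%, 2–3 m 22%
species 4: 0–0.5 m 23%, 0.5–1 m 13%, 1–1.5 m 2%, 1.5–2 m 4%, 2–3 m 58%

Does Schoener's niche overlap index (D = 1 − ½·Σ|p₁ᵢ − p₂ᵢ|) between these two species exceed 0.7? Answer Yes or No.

No

Convert percentages to proportions (divide by 100).
Σ|p₁ᵢ − p₂ᵢ| = 0.11 + 0.11 + 0.16 + 0.02 + 0.36 = 0.76
D = 1 − ½ × 0.76 = 1 − 0.380 = 0.6200
D = 0.6200 < 0.7 → No.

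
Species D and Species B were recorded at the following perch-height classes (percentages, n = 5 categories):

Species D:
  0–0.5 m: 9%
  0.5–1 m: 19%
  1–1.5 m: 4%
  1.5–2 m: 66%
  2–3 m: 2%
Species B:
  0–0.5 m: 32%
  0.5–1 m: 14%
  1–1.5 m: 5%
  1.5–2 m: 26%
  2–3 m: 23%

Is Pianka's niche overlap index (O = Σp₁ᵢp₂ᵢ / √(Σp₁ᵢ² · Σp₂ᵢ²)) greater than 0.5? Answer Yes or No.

Convert percentages to proportions (divide by 100).
Σ p₁ᵢp₂ᵢ = 0.0288 + 0.0266 + 0.0020 + 0.1716 + 0.0046 = 0.2336
Σp_1ᵢ² = 0.09² + 0.19² + 0.04² + 0.66² + 0.02² = 0.0081 + 0.0361 + 0.0016 + 0.4356 + 0.0004 = 0.4818
Σp_2ᵢ² = 0.32² + 0.14² + 0.05² + 0.26² + 0.23² = 0.1024 + 0.0196 + 0.0025 + 0.0676 + 0.0529 = 0.2450
O = 0.2336 / √(0.4818 × 0.2450) = 0.2336 / 0.34357 = 0.6799
O = 0.6799 > 0.5 → Yes.

Yes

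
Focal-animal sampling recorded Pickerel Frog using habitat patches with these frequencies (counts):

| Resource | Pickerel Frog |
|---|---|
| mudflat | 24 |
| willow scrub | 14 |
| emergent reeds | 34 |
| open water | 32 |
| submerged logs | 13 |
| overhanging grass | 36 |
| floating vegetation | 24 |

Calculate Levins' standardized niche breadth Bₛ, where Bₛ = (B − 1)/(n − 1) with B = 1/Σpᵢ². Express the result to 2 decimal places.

Proportions for Pickerel Frog (n=177): 24/177=0.1356, 14/177=0.0791, 34/177=0.1921, 32/177=0.1808, 13/177=0.0734, 36/177=0.2034, 24/177=0.1356
Σpᵢ² = 0.1356² + 0.0791² + 0.1921² + 0.1808² + 0.0734² + 0.2034² + 0.1356² = 0.018387 + 0.006257 + 0.036902 + 0.032689 + 0.005388 + 0.041372 + 0.018387 = 0.159382
B = 1 / 0.159382 = 6.2742
Bₛ = (B − 1)/(n − 1) = (6.2742 − 1)/(7 − 1) = 5.2742/6 = 0.8790

0.88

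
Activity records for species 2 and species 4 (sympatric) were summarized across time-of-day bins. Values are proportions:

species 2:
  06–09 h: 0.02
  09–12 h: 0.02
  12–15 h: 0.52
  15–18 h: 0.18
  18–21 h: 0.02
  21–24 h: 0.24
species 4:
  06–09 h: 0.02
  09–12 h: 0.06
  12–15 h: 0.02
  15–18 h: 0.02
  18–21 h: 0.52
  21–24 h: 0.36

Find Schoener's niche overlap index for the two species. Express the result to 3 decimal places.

0.340

Σ|p₁ᵢ − p₂ᵢ| = 0.00 + 0.04 + 0.50 + 0.16 + 0.50 + 0.12 = 1.32
D = 1 − ½ × 1.32 = 1 − 0.660 = 0.34000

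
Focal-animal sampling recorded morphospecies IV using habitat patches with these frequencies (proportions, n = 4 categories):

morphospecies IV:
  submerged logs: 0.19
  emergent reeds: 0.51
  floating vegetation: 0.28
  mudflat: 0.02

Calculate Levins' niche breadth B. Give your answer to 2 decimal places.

2.67

Σpᵢ² = 0.19² + 0.51² + 0.28² + 0.02² = 0.0361 + 0.2601 + 0.0784 + 0.0004 = 0.3750
B = 1 / 0.3750 = 2.6667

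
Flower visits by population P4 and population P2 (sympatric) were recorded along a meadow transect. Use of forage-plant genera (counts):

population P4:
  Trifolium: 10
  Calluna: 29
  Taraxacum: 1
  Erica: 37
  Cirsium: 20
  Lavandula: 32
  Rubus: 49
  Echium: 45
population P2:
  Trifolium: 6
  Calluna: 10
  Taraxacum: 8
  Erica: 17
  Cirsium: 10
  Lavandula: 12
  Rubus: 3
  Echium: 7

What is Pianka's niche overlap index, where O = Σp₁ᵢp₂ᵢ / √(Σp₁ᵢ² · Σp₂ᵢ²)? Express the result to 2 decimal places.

0.80

Proportions for population P4 (n=223): 10/223=0.0448, 29/223=0.1300, 1/223=0.0045, 37/223=0.1659, 20/223=0.0897, 32/223=0.1435, 49/223=0.2197, 45/223=0.2018
Proportions for population P2 (n=73): 6/73=0.0822, 10/73=0.1370, 8/73=0.1096, 17/73=0.2329, 10/73=0.1370, 12/73=0.1644, 3/73=0.0411, 7/73=0.0959
Σ p₁ᵢp₂ᵢ = 0.003683 + 0.017810 + 0.000493 + 0.038638 + 0.012289 + 0.023591 + 0.009030 + 0.019353 = 0.124887
Σp_1ᵢ² = 0.0448² + 0.1300² + 0.0045² + 0.1659² + 0.0897² + 0.1435² + 0.2197² + 0.2018² = 0.002007 + 0.016900 + 0.000020 + 0.027523 + 0.008046 + 0.020592 + 0.048268 + 0.040723 = 0.164079
Σp_2ᵢ² = 0.0822² + 0.1370² + 0.1096² + 0.2329² + 0.1370² + 0.1644² + 0.0411² + 0.0959² = 0.006757 + 0.018769 + 0.012012 + 0.054242 + 0.018769 + 0.027027 + 0.001689 + 0.009197 = 0.148462
O = 0.124887 / √(0.164079 × 0.148462) = 0.124887 / 0.1560753 = 0.8002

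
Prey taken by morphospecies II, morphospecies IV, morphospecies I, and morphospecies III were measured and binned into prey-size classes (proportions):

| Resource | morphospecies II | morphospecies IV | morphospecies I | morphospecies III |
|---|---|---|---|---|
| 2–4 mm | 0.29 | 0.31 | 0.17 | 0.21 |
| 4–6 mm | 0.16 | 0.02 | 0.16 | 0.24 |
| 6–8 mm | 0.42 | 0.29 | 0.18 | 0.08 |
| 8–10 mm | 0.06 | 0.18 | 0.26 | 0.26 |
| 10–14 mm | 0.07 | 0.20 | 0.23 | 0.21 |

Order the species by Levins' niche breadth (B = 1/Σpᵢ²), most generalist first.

Σp_IIᵢ² = 0.29² + 0.16² + 0.42² + 0.06² + 0.07² = 0.0841 + 0.0256 + 0.1764 + 0.0036 + 0.0049 = 0.2946
B_II = 1 / 0.2946 = 3.3944
Σp_IVᵢ² = 0.31² + 0.02² + 0.29² + 0.18² + 0.20² = 0.0961 + 0.0004 + 0.0841 + 0.0324 + 0.0400 = 0.2530
B_IV = 1 / 0.2530 = 3.9526
Σp_Iᵢ² = 0.17² + 0.16² + 0.18² + 0.26² + 0.23² = 0.0289 + 0.0256 + 0.0324 + 0.0676 + 0.0529 = 0.2074
B_I = 1 / 0.2074 = 4.8216
Σp_IIIᵢ² = 0.21² + 0.24² + 0.08² + 0.26² + 0.21² = 0.0441 + 0.0576 + 0.0064 + 0.0676 + 0.0441 = 0.2198
B_III = 1 / 0.2198 = 4.5496
Ranking by B (broadest → narrowest): morphospecies I (4.82) > morphospecies III (4.55) > morphospecies IV (3.95) > morphospecies II (3.39)

morphospecies I > morphospecies III > morphospecies IV > morphospecies II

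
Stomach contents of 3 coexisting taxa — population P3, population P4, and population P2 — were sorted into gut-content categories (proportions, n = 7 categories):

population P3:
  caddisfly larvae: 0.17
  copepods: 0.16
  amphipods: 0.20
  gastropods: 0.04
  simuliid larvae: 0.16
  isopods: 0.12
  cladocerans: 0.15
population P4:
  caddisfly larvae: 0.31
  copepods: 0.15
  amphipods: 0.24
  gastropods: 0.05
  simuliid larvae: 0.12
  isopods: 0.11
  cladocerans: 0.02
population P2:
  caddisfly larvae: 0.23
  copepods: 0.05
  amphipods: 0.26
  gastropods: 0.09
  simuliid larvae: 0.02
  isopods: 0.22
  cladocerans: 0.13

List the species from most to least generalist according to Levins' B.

population P3 > population P2 > population P4

Σp_P3ᵢ² = 0.17² + 0.16² + 0.20² + 0.04² + 0.16² + 0.12² + 0.15² = 0.0289 + 0.0256 + 0.0400 + 0.0016 + 0.0256 + 0.0144 + 0.0225 = 0.1586
B_P3 = 1 / 0.1586 = 6.3052
Σp_P4ᵢ² = 0.31² + 0.15² + 0.24² + 0.05² + 0.12² + 0.11² + 0.02² = 0.0961 + 0.0225 + 0.0576 + 0.0025 + 0.0144 + 0.0121 + 0.0004 = 0.2056
B_P4 = 1 / 0.2056 = 4.8638
Σp_P2ᵢ² = 0.23² + 0.05² + 0.26² + 0.09² + 0.02² + 0.22² + 0.13² = 0.0529 + 0.0025 + 0.0676 + 0.0081 + 0.0004 + 0.0484 + 0.0169 = 0.1968
B_P2 = 1 / 0.1968 = 5.0813
Ranking by B (broadest → narrowest): population P3 (6.31) > population P2 (5.08) > population P4 (4.86)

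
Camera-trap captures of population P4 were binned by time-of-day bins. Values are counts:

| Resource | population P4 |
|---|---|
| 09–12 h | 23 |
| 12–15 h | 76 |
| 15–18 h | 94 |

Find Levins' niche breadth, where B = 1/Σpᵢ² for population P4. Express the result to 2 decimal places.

2.46

Proportions for population P4 (n=193): 23/193=0.1192, 76/193=0.3938, 94/193=0.4870
Σpᵢ² = 0.1192² + 0.3938² + 0.4870² = 0.014209 + 0.155078 + 0.237169 = 0.406456
B = 1 / 0.406456 = 2.4603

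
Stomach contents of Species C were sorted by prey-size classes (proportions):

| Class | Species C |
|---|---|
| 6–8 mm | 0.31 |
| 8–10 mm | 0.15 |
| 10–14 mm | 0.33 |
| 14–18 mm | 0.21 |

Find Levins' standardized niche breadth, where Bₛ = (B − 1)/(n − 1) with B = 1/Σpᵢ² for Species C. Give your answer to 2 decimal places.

0.89

Σpᵢ² = 0.31² + 0.15² + 0.33² + 0.21² = 0.0961 + 0.0225 + 0.1089 + 0.0441 = 0.2716
B = 1 / 0.2716 = 3.6819
Bₛ = (B − 1)/(n − 1) = (3.6819 − 1)/(4 − 1) = 2.6819/3 = 0.8940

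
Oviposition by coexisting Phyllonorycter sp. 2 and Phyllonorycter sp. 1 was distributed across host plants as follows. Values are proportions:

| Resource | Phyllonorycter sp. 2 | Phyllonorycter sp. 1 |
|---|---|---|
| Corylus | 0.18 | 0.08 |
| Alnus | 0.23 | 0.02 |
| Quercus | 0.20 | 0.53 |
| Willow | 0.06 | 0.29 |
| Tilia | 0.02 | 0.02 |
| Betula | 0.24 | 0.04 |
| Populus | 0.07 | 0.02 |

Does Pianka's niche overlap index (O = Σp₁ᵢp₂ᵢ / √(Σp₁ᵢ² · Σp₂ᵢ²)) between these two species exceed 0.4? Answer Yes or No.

Yes

Σ p₁ᵢp₂ᵢ = 0.0144 + 0.0046 + 0.1060 + 0.0174 + 0.0004 + 0.0096 + 0.0014 = 0.1538
Σp_1ᵢ² = 0.18² + 0.23² + 0.20² + 0.06² + 0.02² + 0.24² + 0.07² = 0.0324 + 0.0529 + 0.0400 + 0.0036 + 0.0004 + 0.0576 + 0.0049 = 0.1918
Σp_2ᵢ² = 0.08² + 0.02² + 0.53² + 0.29² + 0.02² + 0.04² + 0.02² = 0.0064 + 0.0004 + 0.2809 + 0.0841 + 0.0004 + 0.0016 + 0.0004 = 0.3742
O = 0.1538 / √(0.1918 × 0.3742) = 0.1538 / 0.26790 = 0.5741
O = 0.5741 > 0.4 → Yes.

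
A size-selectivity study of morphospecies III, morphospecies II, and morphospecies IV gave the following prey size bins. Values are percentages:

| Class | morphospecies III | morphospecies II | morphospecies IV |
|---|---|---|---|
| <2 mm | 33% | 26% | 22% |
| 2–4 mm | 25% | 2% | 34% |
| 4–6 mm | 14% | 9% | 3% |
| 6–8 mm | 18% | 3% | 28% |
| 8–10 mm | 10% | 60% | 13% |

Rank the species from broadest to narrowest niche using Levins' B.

morphospecies III > morphospecies IV > morphospecies II

Convert percentages to proportions (divide by 100).
Σp_IIIᵢ² = 0.33² + 0.25² + 0.14² + 0.18² + 0.10² = 0.1089 + 0.0625 + 0.0196 + 0.0324 + 0.0100 = 0.2334
B_III = 1 / 0.2334 = 4.2845
Σp_IIᵢ² = 0.26² + 0.02² + 0.09² + 0.03² + 0.60² = 0.0676 + 0.0004 + 0.0081 + 0.0009 + 0.3600 = 0.4370
B_II = 1 / 0.4370 = 2.2883
Σp_IVᵢ² = 0.22² + 0.34² + 0.03² + 0.28² + 0.13² = 0.0484 + 0.1156 + 0.0009 + 0.0784 + 0.0169 = 0.2602
B_IV = 1 / 0.2602 = 3.8432
Ranking by B (broadest → narrowest): morphospecies III (4.28) > morphospecies IV (3.84) > morphospecies II (2.29)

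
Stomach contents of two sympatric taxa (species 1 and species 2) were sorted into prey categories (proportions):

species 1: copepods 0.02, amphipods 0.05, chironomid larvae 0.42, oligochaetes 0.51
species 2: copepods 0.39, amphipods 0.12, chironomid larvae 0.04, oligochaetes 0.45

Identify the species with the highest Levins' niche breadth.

Σp_1ᵢ² = 0.02² + 0.05² + 0.42² + 0.51² = 0.0004 + 0.0025 + 0.1764 + 0.2601 = 0.4394
B_1 = 1 / 0.4394 = 2.2758
Σp_2ᵢ² = 0.39² + 0.12² + 0.04² + 0.45² = 0.1521 + 0.0144 + 0.0016 + 0.2025 = 0.3706
B_2 = 1 / 0.3706 = 2.6983
Highest B → broadest niche (most generalist): species 2 (B = 2.70).

species 2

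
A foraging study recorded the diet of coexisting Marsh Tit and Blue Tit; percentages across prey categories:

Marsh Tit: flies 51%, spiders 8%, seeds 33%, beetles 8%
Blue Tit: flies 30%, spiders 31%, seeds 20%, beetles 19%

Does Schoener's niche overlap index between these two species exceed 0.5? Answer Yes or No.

Yes

Convert percentages to proportions (divide by 100).
Σ|p₁ᵢ − p₂ᵢ| = 0.21 + 0.23 + 0.13 + 0.11 = 0.68
D = 1 − ½ × 0.68 = 1 − 0.340 = 0.6600
D = 0.6600 > 0.5 → Yes.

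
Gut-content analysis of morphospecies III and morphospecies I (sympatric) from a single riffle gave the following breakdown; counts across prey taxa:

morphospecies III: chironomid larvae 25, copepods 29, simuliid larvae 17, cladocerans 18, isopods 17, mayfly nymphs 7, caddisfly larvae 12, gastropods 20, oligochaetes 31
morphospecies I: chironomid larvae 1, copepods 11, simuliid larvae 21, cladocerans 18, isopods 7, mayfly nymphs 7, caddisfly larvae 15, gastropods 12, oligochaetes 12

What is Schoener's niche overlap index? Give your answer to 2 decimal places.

Proportions for morphospecies III (n=176): 25/176=0.1420, 29/176=0.1648, 17/176=0.0966, 18/176=0.1023, 17/176=0.0966, 7/176=0.0398, 12/176=0.0682, 20/176=0.1136, 31/176=0.1761
Proportions for morphospecies I (n=104): 1/104=0.0096, 11/104=0.1058, 21/104=0.2019, 18/104=0.1731, 7/104=0.0673, 7/104=0.0673, 15/104=0.1442, 12/104=0.1154, 12/104=0.1154
Σ|p₁ᵢ − p₂ᵢ| = 0.1324 + 0.0590 + 0.1053 + 0.0708 + 0.0293 + 0.0275 + 0.0760 + 0.0018 + 0.0607 = 0.5628
D = 1 − ½ × 0.5628 = 1 − 0.28140 = 0.71860

0.72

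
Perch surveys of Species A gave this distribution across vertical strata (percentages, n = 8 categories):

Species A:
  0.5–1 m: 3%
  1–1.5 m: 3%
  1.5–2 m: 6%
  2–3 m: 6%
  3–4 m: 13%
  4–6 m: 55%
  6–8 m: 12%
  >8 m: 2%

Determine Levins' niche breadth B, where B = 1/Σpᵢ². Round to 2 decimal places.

2.91

Convert percentages to proportions (divide by 100).
Σpᵢ² = 0.03² + 0.03² + 0.06² + 0.06² + 0.13² + 0.55² + 0.12² + 0.02² = 0.0009 + 0.0009 + 0.0036 + 0.0036 + 0.0169 + 0.3025 + 0.0144 + 0.0004 = 0.3432
B = 1 / 0.3432 = 2.9138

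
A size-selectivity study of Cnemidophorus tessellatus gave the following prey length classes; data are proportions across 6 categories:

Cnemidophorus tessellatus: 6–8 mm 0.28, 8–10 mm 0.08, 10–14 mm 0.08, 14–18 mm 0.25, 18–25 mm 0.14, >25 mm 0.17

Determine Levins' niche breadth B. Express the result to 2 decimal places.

4.95

Σpᵢ² = 0.28² + 0.08² + 0.08² + 0.25² + 0.14² + 0.17² = 0.0784 + 0.0064 + 0.0064 + 0.0625 + 0.0196 + 0.0289 = 0.2022
B = 1 / 0.2022 = 4.9456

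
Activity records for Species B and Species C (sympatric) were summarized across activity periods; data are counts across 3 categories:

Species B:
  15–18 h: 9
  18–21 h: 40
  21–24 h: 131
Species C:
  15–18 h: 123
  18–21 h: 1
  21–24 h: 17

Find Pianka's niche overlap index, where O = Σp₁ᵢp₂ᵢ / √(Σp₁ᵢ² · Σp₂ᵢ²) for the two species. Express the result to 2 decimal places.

0.20

Proportions for Species B (n=180): 9/180=0.0500, 40/180=0.2222, 131/180=0.7278
Proportions for Species C (n=141): 123/141=0.8723, 1/141=0.0071, 17/141=0.1206
Σ p₁ᵢp₂ᵢ = 0.043615 + 0.001578 + 0.087773 = 0.132966
Σp_1ᵢ² = 0.0500² + 0.2222² + 0.7278² = 0.002500 + 0.049373 + 0.529693 = 0.581566
Σp_2ᵢ² = 0.8723² + 0.0071² + 0.1206² = 0.760907 + 0.000050 + 0.014544 = 0.775501
O = 0.132966 / √(0.581566 × 0.775501) = 0.132966 / 0.6715691 = 0.1980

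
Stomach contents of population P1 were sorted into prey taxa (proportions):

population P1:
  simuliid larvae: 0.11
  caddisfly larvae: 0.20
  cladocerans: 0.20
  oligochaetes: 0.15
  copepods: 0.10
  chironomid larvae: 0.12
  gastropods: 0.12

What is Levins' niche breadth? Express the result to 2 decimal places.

Σpᵢ² = 0.11² + 0.20² + 0.20² + 0.15² + 0.10² + 0.12² + 0.12² = 0.0121 + 0.0400 + 0.0400 + 0.0225 + 0.0100 + 0.0144 + 0.0144 = 0.1534
B = 1 / 0.1534 = 6.5189

6.52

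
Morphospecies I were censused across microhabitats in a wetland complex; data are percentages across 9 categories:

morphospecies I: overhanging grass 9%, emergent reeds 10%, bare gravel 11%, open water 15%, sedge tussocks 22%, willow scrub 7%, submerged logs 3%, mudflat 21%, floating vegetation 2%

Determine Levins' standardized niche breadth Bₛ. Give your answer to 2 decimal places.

Convert percentages to proportions (divide by 100).
Σpᵢ² = 0.09² + 0.10² + 0.11² + 0.15² + 0.22² + 0.07² + 0.03² + 0.21² + 0.02² = 0.0081 + 0.0100 + 0.0121 + 0.0225 + 0.0484 + 0.0049 + 0.0009 + 0.0441 + 0.0004 = 0.1514
B = 1 / 0.1514 = 6.6050
Bₛ = (B − 1)/(n − 1) = (6.6050 − 1)/(9 − 1) = 5.6050/8 = 0.7006

0.70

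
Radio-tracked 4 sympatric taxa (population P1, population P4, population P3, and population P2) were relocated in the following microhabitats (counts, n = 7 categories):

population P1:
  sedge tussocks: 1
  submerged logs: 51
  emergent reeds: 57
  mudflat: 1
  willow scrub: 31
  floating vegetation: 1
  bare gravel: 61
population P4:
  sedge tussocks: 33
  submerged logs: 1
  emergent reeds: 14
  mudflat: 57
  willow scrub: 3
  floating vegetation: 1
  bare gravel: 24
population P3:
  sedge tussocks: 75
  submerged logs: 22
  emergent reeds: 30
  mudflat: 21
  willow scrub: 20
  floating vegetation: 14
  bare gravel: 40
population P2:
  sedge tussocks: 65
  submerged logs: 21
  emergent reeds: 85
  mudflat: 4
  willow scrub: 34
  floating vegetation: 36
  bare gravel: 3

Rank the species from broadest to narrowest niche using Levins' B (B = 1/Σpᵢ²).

population P3 > population P2 > population P1 > population P4

Proportions for population P1 (n=203): 1/203=0.0049, 51/203=0.2512, 57/203=0.2808, 1/203=0.0049, 31/203=0.1527, 1/203=0.0049, 61/203=0.3005
Proportions for population P4 (n=133): 33/133=0.2481, 1/133=0.0075, 14/133=0.1053, 57/133=0.4286, 3/133=0.0226, 1/133=0.0075, 24/133=0.1805
Proportions for population P3 (n=222): 75/222=0.3378, 22/222=0.0991, 30/222=0.1351, 21/222=0.0946, 20/222=0.0901, 14/222=0.0631, 40/222=0.1802
Proportions for population P2 (n=248): 65/248=0.2621, 21/248=0.0847, 85/248=0.3427, 4/248=0.0161, 34/248=0.1371, 36/248=0.1452, 3/248=0.0121
Σp_P1ᵢ² = 0.0049² + 0.2512² + 0.2808² + 0.0049² + 0.1527² + 0.0049² + 0.3005² = 0.000024 + 0.063101 + 0.078849 + 0.000024 + 0.023317 + 0.000024 + 0.090300 = 0.255639
B_P1 = 1 / 0.255639 = 3.9118
Σp_P4ᵢ² = 0.2481² + 0.0075² + 0.1053² + 0.4286² + 0.0226² + 0.0075² + 0.1805² = 0.061554 + 0.000056 + 0.011088 + 0.183698 + 0.000511 + 0.000056 + 0.032580 = 0.289543
B_P4 = 1 / 0.289543 = 3.4537
Σp_P3ᵢ² = 0.3378² + 0.0991² + 0.1351² + 0.0946² + 0.0901² + 0.0631² + 0.1802² = 0.114109 + 0.009821 + 0.018252 + 0.008949 + 0.008118 + 0.003982 + 0.032472 = 0.195703
B_P3 = 1 / 0.195703 = 5.1098
Σp_P2ᵢ² = 0.2621² + 0.0847² + 0.3427² + 0.0161² + 0.1371² + 0.1452² + 0.0121² = 0.068696 + 0.007174 + 0.117443 + 0.000259 + 0.018796 + 0.021083 + 0.000146 = 0.233597
B_P2 = 1 / 0.233597 = 4.2809
Ranking by B (broadest → narrowest): population P3 (5.11) > population P2 (4.28) > population P1 (3.91) > population P4 (3.45)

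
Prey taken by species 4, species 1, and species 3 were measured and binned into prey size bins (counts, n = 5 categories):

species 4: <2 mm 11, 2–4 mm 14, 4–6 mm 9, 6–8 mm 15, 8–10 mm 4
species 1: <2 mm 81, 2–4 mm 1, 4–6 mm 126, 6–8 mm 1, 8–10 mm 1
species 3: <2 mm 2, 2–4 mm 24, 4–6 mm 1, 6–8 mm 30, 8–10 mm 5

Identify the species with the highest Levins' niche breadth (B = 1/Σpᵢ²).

Proportions for species 4 (n=53): 11/53=0.2075, 14/53=0.2642, 9/53=0.1698, 15/53=0.2830, 4/53=0.0755
Proportions for species 1 (n=210): 81/210=0.3857, 1/210=0.0048, 126/210=0.6000, 1/210=0.0048, 1/210=0.0048
Proportions for species 3 (n=62): 2/62=0.0323, 24/62=0.3871, 1/62=0.0161, 30/62=0.4839, 5/62=0.0806
Σp_4ᵢ² = 0.2075² + 0.2642² + 0.1698² + 0.2830² + 0.0755² = 0.043056 + 0.069802 + 0.028832 + 0.080089 + 0.005700 = 0.227479
B_4 = 1 / 0.227479 = 4.3960
Σp_1ᵢ² = 0.3857² + 0.0048² + 0.6000² + 0.0048² + 0.0048² = 0.148764 + 0.000023 + 0.360000 + 0.000023 + 0.000023 = 0.508833
B_1 = 1 / 0.508833 = 1.9653
Σp_3ᵢ² = 0.0323² + 0.3871² + 0.0161² + 0.4839² + 0.0806² = 0.001043 + 0.149846 + 0.000259 + 0.234159 + 0.006496 = 0.391803
B_3 = 1 / 0.391803 = 2.5523
Highest B → broadest niche (most generalist): species 4 (B = 4.40).

species 4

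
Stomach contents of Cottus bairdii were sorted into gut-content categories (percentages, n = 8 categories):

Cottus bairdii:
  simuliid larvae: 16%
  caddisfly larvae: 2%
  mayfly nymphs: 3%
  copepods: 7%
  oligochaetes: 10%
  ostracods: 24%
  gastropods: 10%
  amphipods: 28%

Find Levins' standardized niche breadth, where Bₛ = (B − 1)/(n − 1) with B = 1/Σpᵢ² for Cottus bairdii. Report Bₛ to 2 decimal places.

Convert percentages to proportions (divide by 100).
Σpᵢ² = 0.16² + 0.02² + 0.03² + 0.07² + 0.10² + 0.24² + 0.10² + 0.28² = 0.0256 + 0.0004 + 0.0009 + 0.0049 + 0.0100 + 0.0576 + 0.0100 + 0.0784 = 0.1878
B = 1 / 0.1878 = 5.3248
Bₛ = (B − 1)/(n − 1) = (5.3248 − 1)/(8 − 1) = 4.3248/7 = 0.6178

0.62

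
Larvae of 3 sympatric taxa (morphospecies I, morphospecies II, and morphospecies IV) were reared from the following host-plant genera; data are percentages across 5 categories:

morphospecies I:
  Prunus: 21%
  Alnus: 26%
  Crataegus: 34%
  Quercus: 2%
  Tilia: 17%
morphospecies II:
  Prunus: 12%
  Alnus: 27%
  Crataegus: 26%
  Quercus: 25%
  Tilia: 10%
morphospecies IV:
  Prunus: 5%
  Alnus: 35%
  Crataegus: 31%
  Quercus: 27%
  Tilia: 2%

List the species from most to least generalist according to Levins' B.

morphospecies II > morphospecies I > morphospecies IV

Convert percentages to proportions (divide by 100).
Σp_Iᵢ² = 0.21² + 0.26² + 0.34² + 0.02² + 0.17² = 0.0441 + 0.0676 + 0.1156 + 0.0004 + 0.0289 = 0.2566
B_I = 1 / 0.2566 = 3.8971
Σp_IIᵢ² = 0.12² + 0.27² + 0.26² + 0.25² + 0.10² = 0.0144 + 0.0729 + 0.0676 + 0.0625 + 0.0100 = 0.2274
B_II = 1 / 0.2274 = 4.3975
Σp_IVᵢ² = 0.05² + 0.35² + 0.31² + 0.27² + 0.02² = 0.0025 + 0.1225 + 0.0961 + 0.0729 + 0.0004 = 0.2944
B_IV = 1 / 0.2944 = 3.3967
Ranking by B (broadest → narrowest): morphospecies II (4.40) > morphospecies I (3.90) > morphospecies IV (3.40)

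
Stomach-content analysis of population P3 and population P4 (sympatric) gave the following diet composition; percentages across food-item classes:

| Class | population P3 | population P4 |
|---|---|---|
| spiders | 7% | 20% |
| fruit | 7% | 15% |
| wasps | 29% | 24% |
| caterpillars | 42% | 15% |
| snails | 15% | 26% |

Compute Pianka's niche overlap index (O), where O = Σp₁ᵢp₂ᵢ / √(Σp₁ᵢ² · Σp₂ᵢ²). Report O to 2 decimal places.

Convert percentages to proportions (divide by 100).
Σ p₁ᵢp₂ᵢ = 0.0140 + 0.0105 + 0.0696 + 0.0630 + 0.0390 = 0.1961
Σp_1ᵢ² = 0.07² + 0.07² + 0.29² + 0.42² + 0.15² = 0.0049 + 0.0049 + 0.0841 + 0.1764 + 0.0225 = 0.2928
Σp_2ᵢ² = 0.20² + 0.15² + 0.24² + 0.15² + 0.26² = 0.0400 + 0.0225 + 0.0576 + 0.0225 + 0.0676 = 0.2102
O = 0.1961 / √(0.2928 × 0.2102) = 0.1961 / 0.24809 = 0.7904

0.79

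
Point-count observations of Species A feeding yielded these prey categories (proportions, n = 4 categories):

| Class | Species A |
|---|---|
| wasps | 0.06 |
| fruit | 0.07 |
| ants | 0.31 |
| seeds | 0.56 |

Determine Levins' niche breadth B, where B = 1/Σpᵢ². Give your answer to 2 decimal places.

Σpᵢ² = 0.06² + 0.07² + 0.31² + 0.56² = 0.0036 + 0.0049 + 0.0961 + 0.3136 = 0.4182
B = 1 / 0.4182 = 2.3912

2.39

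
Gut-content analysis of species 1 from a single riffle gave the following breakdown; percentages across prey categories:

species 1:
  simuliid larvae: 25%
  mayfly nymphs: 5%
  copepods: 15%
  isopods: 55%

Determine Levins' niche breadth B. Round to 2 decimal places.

Convert percentages to proportions (divide by 100).
Σpᵢ² = 0.25² + 0.05² + 0.15² + 0.55² = 0.0625 + 0.0025 + 0.0225 + 0.3025 = 0.3900
B = 1 / 0.3900 = 2.5641

2.56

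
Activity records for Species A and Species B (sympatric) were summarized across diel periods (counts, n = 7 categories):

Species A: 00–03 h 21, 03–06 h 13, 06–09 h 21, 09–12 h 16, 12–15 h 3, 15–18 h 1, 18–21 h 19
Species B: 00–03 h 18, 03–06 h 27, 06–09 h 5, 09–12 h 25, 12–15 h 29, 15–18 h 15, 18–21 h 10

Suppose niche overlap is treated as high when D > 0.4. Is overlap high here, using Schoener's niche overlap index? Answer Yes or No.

Yes

Proportions for Species A (n=94): 21/94=0.2234, 13/94=0.1383, 21/94=0.2234, 16/94=0.1702, 3/94=0.0319, 1/94=0.0106, 19/94=0.2021
Proportions for Species B (n=129): 18/129=0.1395, 27/129=0.2093, 5/129=0.0388, 25/129=0.1938, 29/129=0.2248, 15/129=0.1163, 10/129=0.0775
Σ|p₁ᵢ − p₂ᵢ| = 0.0839 + 0.0710 + 0.1846 + 0.0236 + 0.1929 + 0.1057 + 0.1246 = 0.7863
D = 1 − ½ × 0.7863 = 1 − 0.39315 = 0.60685
D = 0.60685 > 0.4 → Yes.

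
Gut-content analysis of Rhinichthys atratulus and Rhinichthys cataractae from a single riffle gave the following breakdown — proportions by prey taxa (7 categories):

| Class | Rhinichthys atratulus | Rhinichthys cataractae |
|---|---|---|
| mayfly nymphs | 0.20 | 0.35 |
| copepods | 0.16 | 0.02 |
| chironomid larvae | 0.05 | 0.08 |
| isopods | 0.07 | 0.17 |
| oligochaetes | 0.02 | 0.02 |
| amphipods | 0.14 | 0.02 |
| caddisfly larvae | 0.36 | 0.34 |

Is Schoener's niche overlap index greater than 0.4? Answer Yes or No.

Yes

Σ|p₁ᵢ − p₂ᵢ| = 0.15 + 0.14 + 0.03 + 0.10 + 0.00 + 0.12 + 0.02 = 0.56
D = 1 − ½ × 0.56 = 1 − 0.280 = 0.7200
D = 0.7200 > 0.4 → Yes.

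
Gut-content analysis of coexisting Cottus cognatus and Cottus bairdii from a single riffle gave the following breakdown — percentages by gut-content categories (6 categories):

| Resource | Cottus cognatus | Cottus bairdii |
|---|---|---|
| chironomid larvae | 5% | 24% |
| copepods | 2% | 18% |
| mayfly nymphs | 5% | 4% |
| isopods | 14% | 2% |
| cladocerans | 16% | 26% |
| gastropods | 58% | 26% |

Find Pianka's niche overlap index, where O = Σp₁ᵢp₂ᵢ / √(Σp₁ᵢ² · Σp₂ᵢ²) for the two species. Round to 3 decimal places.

0.718

Convert percentages to proportions (divide by 100).
Σ p₁ᵢp₂ᵢ = 0.0120 + 0.0036 + 0.0020 + 0.0028 + 0.0416 + 0.1508 = 0.2128
Σp_1ᵢ² = 0.05² + 0.02² + 0.05² + 0.14² + 0.16² + 0.58² = 0.0025 + 0.0004 + 0.0025 + 0.0196 + 0.0256 + 0.3364 = 0.3870
Σp_2ᵢ² = 0.24² + 0.18² + 0.04² + 0.02² + 0.26² + 0.26² = 0.0576 + 0.0324 + 0.0016 + 0.0004 + 0.0676 + 0.0676 = 0.2272
O = 0.2128 / √(0.3870 × 0.2272) = 0.2128 / 0.296524 = 0.71765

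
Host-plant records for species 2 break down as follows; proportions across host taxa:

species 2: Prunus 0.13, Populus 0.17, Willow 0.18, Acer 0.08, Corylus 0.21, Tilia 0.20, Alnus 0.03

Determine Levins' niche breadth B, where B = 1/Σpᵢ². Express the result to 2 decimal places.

5.90

Σpᵢ² = 0.13² + 0.17² + 0.18² + 0.08² + 0.21² + 0.20² + 0.03² = 0.0169 + 0.0289 + 0.0324 + 0.0064 + 0.0441 + 0.0400 + 0.0009 = 0.1696
B = 1 / 0.1696 = 5.8962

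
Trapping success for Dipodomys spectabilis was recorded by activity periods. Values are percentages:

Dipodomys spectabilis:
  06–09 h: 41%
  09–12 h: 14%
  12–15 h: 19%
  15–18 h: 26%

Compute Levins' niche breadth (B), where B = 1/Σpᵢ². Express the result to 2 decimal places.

Convert percentages to proportions (divide by 100).
Σpᵢ² = 0.41² + 0.14² + 0.19² + 0.26² = 0.1681 + 0.0196 + 0.0361 + 0.0676 = 0.2914
B = 1 / 0.2914 = 3.4317

3.43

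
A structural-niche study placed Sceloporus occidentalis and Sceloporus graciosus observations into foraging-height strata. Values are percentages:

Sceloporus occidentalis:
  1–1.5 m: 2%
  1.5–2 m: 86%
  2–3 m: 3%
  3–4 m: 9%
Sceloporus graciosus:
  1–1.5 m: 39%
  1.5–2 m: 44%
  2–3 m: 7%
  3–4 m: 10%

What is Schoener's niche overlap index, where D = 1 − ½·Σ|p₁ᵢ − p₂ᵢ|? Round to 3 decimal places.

0.580

Convert percentages to proportions (divide by 100).
Σ|p₁ᵢ − p₂ᵢ| = 0.37 + 0.42 + 0.04 + 0.01 = 0.84
D = 1 − ½ × 0.84 = 1 − 0.420 = 0.58000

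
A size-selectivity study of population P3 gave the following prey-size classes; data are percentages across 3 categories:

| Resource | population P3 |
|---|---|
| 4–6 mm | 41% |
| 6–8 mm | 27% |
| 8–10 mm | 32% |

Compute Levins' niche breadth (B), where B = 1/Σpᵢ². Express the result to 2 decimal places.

Convert percentages to proportions (divide by 100).
Σpᵢ² = 0.41² + 0.27² + 0.32² = 0.1681 + 0.0729 + 0.1024 = 0.3434
B = 1 / 0.3434 = 2.9121

2.91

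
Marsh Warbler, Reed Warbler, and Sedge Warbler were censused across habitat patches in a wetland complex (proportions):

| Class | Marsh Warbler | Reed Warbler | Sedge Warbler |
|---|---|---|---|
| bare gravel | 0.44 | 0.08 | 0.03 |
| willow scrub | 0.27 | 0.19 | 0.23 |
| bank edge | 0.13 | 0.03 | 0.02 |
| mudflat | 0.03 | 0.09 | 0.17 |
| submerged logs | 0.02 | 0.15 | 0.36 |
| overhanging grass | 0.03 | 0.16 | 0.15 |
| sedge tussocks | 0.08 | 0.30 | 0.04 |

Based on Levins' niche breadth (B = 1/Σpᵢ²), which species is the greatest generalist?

Reed Warbler

Σp_Marsᵢ² = 0.44² + 0.27² + 0.13² + 0.03² + 0.02² + 0.03² + 0.08² = 0.1936 + 0.0729 + 0.0169 + 0.0009 + 0.0004 + 0.0009 + 0.0064 = 0.2920
B_Mars = 1 / 0.2920 = 3.4247
Σp_Reedᵢ² = 0.08² + 0.19² + 0.03² + 0.09² + 0.15² + 0.16² + 0.30² = 0.0064 + 0.0361 + 0.0009 + 0.0081 + 0.0225 + 0.0256 + 0.0900 = 0.1896
B_Reed = 1 / 0.1896 = 5.2743
Σp_Sedgᵢ² = 0.03² + 0.23² + 0.02² + 0.17² + 0.36² + 0.15² + 0.04² = 0.0009 + 0.0529 + 0.0004 + 0.0289 + 0.1296 + 0.0225 + 0.0016 = 0.2368
B_Sedg = 1 / 0.2368 = 4.2230
Highest B → broadest niche (most generalist): Reed Warbler (B = 5.27).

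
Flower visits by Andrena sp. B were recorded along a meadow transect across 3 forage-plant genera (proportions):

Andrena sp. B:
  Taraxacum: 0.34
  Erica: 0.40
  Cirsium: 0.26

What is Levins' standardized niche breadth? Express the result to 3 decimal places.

Σpᵢ² = 0.34² + 0.40² + 0.26² = 0.1156 + 0.1600 + 0.0676 = 0.3432
B = 1 / 0.3432 = 2.91375
Bₛ = (B − 1)/(n − 1) = (2.91375 − 1)/(3 − 1) = 1.91375/2 = 0.95688

0.957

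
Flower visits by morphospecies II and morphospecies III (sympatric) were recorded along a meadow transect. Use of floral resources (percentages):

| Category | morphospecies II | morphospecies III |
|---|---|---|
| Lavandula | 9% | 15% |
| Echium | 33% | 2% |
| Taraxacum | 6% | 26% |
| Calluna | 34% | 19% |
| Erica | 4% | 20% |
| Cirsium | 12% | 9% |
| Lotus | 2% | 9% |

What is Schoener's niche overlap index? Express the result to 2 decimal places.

Convert percentages to proportions (divide by 100).
Σ|p₁ᵢ − p₂ᵢ| = 0.06 + 0.31 + 0.20 + 0.15 + 0.16 + 0.03 + 0.07 = 0.98
D = 1 − ½ × 0.98 = 1 − 0.490 = 0.5100

0.51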